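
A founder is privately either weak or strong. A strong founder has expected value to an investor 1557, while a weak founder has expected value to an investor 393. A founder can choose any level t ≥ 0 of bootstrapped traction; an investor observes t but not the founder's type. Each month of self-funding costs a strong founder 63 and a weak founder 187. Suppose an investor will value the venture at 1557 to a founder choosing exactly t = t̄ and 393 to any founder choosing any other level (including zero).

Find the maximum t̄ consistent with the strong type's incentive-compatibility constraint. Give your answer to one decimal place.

Choosing t̄ yields the strong type 1557 − 63·t̄; choosing zero yields 393.
The strong type is indifferent at 1557 − 63·t̄ = 393, i.e. t̄ = (1557 − 393) / 63 ≈ 18.5.
For any t̄ above 18.5 the strong type would rather pool at zero, so separation collapses.

18.5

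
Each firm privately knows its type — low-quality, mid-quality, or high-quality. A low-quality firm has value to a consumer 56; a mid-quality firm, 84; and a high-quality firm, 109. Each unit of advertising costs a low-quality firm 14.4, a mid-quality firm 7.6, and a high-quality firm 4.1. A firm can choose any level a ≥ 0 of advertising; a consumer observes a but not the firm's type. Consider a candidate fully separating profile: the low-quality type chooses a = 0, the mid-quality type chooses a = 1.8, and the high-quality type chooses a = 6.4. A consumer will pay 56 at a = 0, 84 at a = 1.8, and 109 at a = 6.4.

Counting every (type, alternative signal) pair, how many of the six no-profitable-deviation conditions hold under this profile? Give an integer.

5

High-quality (own payoff 109 − 4.1×6.4 = 82.76): to a=0 gives 56 → no gain ✓; to a=1.8 gives 84 − 4.1×1.8 = 76.62 → no gain ✓.
Mid-quality (own payoff 84 − 7.6×1.8 = 70.32): to a=0 gives 56 → no gain ✓; to a=6.4 gives 109 − 7.6×6.4 = 60.36 → no gain ✓.
Low-quality (own payoff 56): to a=1.8 gives 84 − 14.4×1.8 = 58.08 → profitable ✗; to a=6.4 gives 109 − 14.4×6.4 = 16.84 → no gain ✓.
5 of the 6 constraints hold; not an equilibrium.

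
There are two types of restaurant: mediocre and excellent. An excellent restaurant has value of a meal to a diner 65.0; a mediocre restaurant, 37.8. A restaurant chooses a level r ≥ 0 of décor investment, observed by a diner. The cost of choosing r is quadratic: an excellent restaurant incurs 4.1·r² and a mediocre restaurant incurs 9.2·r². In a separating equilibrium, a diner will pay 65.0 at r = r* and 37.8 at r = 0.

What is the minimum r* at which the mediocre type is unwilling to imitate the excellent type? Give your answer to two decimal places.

The mediocre type at r = 0 receives 37.8; imitating at r* yields 65.0 − 9.2·r*².
Indifference: 37.8 = 65.0 − 9.2·r*², so r*² = (65.0 − 37.8) / 9.2 ≈ 2.9565.
r* = √2.9565 ≈ 1.72.

1.72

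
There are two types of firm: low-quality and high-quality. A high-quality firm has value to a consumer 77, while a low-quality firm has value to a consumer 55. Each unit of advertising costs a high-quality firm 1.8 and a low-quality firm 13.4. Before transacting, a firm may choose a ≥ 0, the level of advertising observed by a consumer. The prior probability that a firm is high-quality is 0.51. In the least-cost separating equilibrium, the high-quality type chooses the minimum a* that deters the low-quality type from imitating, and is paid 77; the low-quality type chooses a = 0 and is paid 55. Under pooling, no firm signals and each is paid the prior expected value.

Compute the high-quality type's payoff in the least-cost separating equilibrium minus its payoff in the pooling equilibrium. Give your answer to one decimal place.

Least-cost separating signal: a* solves 55 = 77 − 13.4·a*, so a* = (77 − 55)/13.4 ≈ 1.6418.
High-quality type's separating payoff: 77 − 1.8 × a* = 77 − 1.8 × (77 − 55)/13.4 = 77 − 39.6/13.4 ≈ 74.045.
Pooling payoff: 0.51 × 77 + 0.49 × 55 = 66.22.
Difference: 74.045 − 66.22 = 7.825, i.e. 7.8 to one decimal place.
The high-quality type prefers to separate.

7.8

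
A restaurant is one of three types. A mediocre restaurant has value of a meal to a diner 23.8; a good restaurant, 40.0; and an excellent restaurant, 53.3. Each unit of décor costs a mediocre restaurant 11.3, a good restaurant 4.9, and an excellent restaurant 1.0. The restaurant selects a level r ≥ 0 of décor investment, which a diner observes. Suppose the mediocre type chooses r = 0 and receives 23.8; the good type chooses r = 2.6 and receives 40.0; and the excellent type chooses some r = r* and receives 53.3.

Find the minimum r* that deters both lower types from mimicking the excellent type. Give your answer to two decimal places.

5.31

Mediocre type (on-path payoff 23.8) won't mimic when 23.8 ≥ 53.3 − 11.3·r*, i.e. r* ≥ 2.61.
Good type (on-path payoff 40.0 − 4.9×2.6 = 27.26) won't mimic when 27.26 ≥ 53.3 − 4.9·r*, i.e. r* ≥ 5.31.
Both must hold, so r* = max(2.61, 5.31) = 5.31. The good type's constraint binds.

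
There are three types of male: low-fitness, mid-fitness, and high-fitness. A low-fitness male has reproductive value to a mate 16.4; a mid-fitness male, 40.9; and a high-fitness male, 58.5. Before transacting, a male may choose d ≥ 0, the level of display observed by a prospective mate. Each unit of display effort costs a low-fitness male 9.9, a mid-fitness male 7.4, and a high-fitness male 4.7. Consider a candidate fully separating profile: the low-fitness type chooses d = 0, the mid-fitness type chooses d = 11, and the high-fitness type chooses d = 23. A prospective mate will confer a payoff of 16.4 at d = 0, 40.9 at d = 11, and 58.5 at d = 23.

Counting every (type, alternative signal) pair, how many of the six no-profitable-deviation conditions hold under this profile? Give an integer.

3

Mid-fitness (own payoff 40.9 − 7.4×11 = -40.5): to d=0 gives 16.4 → profitable ✗; to d=23 gives 58.5 − 7.4×23 = -111.7 → no gain ✓.
Low-fitness (own payoff 16.4): to d=11 gives 40.9 − 9.9×11 = -68 → no gain ✓; to d=23 gives 58.5 − 9.9×23 = -169.2 → no gain ✓.
High-fitness (own payoff 58.5 − 4.7×23 = -49.6): to d=0 gives 16.4 → profitable ✗; to d=11 gives 40.9 − 4.7×11 = -10.8 → profitable ✗.
3 of the 6 constraints hold; not an equilibrium.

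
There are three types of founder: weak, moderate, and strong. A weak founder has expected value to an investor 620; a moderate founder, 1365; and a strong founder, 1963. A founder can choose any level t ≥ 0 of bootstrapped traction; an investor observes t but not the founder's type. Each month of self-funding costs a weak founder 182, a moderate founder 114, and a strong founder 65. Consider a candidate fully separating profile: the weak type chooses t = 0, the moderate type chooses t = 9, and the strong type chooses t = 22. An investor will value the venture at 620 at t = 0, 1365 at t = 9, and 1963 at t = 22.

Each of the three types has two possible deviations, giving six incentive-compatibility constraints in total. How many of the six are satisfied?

3

Weak (own payoff 620): to t=9 gives 1365 − 182×9 = -273 → no gain ✓; to t=22 gives 1963 − 182×22 = -2041 → no gain ✓.
Moderate (own payoff 1365 − 114×9 = 339): to t=0 gives 620 → profitable ✗; to t=22 gives 1963 − 114×22 = -545 → no gain ✓.
Strong (own payoff 1963 − 65×22 = 533): to t=0 gives 620 → profitable ✗; to t=9 gives 1365 − 65×9 = 780 → profitable ✗.
3 of the 6 constraints hold; not an equilibrium.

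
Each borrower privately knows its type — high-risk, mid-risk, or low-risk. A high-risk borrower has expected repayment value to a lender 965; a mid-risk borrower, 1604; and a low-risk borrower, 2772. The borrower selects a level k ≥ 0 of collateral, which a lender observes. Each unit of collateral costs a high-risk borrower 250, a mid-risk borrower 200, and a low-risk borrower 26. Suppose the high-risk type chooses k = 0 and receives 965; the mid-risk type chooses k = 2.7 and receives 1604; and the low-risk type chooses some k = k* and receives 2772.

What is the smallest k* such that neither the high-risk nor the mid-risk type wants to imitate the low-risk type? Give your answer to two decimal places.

Mid-risk type (on-path payoff 1604 − 200×2.7 = 1064) won't mimic when 1064 ≥ 2772 − 200·k*, i.e. k* ≥ 8.54.
High-risk type (on-path payoff 965) won't mimic when 965 ≥ 2772 − 250·k*, i.e. k* ≥ 7.23.
Both must hold, so k* = max(7.23, 8.54) = 8.54. The mid-risk type's constraint binds.

8.54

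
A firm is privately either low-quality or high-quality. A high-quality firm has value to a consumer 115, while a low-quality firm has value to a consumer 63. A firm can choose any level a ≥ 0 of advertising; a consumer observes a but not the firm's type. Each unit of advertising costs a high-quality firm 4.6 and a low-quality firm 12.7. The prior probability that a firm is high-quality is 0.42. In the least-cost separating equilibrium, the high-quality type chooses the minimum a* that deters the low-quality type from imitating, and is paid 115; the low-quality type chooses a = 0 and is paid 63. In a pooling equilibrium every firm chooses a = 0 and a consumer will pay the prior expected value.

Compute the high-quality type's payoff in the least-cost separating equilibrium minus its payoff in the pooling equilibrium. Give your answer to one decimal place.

11.3

Least-cost separating signal: a* solves 63 = 115 − 12.7·a*, so a* = (115 − 63)/12.7 ≈ 4.0945.
High-quality type's separating payoff: 115 − 4.6 × a* = 115 − 4.6 × (115 − 63)/12.7 = 115 − 239.2/12.7 ≈ 96.165.
Pooling payoff: 0.42 × 115 + 0.58 × 63 = 84.84.
Difference: 96.165 − 84.84 = 11.325, i.e. 11.3 to one decimal place.
The high-quality type prefers to separate.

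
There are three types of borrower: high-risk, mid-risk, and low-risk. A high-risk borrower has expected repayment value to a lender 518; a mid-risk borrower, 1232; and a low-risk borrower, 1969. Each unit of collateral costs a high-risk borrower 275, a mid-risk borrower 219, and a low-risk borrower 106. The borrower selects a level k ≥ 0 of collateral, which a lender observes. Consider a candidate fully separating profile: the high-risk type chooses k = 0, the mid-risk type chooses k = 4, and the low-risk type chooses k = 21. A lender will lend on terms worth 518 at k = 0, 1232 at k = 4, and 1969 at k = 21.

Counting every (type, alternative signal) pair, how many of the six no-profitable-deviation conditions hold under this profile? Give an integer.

Low-risk (own payoff 1969 − 106×21 = -257): to k=0 gives 518 → profitable ✗; to k=4 gives 1232 − 106×4 = 808 → profitable ✗.
Mid-risk (own payoff 1232 − 219×4 = 356): to k=0 gives 518 → profitable ✗; to k=21 gives 1969 − 219×21 = -2630 → no gain ✓.
High-risk (own payoff 518): to k=4 gives 1232 − 275×4 = 132 → no gain ✓; to k=21 gives 1969 − 275×21 = -3806 → no gain ✓.
3 of the 6 constraints hold; not an equilibrium.

3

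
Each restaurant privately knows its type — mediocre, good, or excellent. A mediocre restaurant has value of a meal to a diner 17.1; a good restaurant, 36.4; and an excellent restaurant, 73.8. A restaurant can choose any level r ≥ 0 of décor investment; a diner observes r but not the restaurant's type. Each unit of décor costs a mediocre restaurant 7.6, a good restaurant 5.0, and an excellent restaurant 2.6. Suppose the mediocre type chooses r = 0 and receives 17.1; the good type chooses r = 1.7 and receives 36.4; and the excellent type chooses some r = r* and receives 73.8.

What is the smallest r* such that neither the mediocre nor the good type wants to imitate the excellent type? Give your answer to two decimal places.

9.18

Mediocre type (on-path payoff 17.1) won't mimic when 17.1 ≥ 73.8 − 7.6·r*, i.e. r* ≥ 7.46.
Good type (on-path payoff 36.4 − 5.0×1.7 = 27.9) won't mimic when 27.9 ≥ 73.8 − 5.0·r*, i.e. r* ≥ 9.18.
Both must hold, so r* = max(7.46, 9.18) = 9.18. The good type's constraint binds.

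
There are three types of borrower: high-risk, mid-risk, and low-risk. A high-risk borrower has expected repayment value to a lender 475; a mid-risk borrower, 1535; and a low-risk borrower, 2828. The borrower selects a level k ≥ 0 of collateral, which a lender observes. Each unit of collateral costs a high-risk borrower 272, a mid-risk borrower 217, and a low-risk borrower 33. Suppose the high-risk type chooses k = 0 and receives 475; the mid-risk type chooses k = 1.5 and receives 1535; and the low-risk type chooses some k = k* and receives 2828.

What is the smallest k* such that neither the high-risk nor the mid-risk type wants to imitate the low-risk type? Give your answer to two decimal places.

8.65

High-risk type (on-path payoff 475) won't mimic when 475 ≥ 2828 − 272·k*, i.e. k* ≥ 8.65.
Mid-risk type (on-path payoff 1535 − 217×1.5 = 1209.5) won't mimic when 1209.5 ≥ 2828 − 217·k*, i.e. k* ≥ 7.46.
Both must hold, so k* = max(8.65, 7.46) = 8.65. The high-risk type's constraint binds.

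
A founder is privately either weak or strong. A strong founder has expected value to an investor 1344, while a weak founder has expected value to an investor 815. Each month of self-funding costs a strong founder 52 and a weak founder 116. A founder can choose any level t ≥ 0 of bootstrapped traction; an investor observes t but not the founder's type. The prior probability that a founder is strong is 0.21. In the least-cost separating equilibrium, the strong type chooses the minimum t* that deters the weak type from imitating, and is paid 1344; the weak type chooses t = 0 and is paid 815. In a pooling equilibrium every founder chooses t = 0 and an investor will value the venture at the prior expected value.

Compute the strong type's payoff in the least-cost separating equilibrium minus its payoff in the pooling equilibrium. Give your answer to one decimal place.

180.8

Least-cost separating signal: t* solves 815 = 1344 − 116·t*, so t* = (1344 − 815)/116 ≈ 4.5603.
Strong type's separating payoff: 1344 − 52 × t* = 1344 − 52 × (1344 − 815)/116 = 1344 − 27508/116 ≈ 1106.862.
Pooling payoff: 0.21 × 1344 + 0.79 × 815 = 926.09.
Difference: 1106.862 − 926.09 = 180.772, i.e. 180.8 to one decimal place.
The strong type prefers to separate.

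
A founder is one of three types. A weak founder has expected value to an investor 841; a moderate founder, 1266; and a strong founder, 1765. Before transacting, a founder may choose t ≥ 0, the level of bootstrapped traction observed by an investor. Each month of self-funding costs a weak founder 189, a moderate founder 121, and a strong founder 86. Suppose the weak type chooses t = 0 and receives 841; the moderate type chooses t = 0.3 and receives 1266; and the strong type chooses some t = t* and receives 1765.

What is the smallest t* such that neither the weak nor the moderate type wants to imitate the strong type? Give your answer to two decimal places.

Moderate type (on-path payoff 1266 − 121×0.3 = 1229.7) won't mimic when 1229.7 ≥ 1765 − 121·t*, i.e. t* ≥ 4.42.
Weak type (on-path payoff 841) won't mimic when 841 ≥ 1765 − 189·t*, i.e. t* ≥ 4.89.
Both must hold, so t* = max(4.89, 4.42) = 4.89. The weak type's constraint binds.

4.89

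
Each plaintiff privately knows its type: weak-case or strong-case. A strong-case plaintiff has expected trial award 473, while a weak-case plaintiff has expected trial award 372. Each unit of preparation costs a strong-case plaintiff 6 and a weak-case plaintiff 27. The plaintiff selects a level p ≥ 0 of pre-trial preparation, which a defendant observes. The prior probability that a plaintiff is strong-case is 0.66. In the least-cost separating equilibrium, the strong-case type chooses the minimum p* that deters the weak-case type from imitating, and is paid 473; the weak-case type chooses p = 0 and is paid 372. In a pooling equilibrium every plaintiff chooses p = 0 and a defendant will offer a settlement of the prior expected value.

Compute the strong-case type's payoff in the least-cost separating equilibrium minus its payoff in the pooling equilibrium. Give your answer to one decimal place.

Least-cost separating signal: p* solves 372 = 473 − 27·p*, so p* = (473 − 372)/27 ≈ 3.7407.
Strong-case type's separating payoff: 473 − 6 × p* = 473 − 6 × (473 − 372)/27 = 473 − 606/27 ≈ 450.556.
Pooling payoff: 0.66 × 473 + 0.34 × 372 = 438.66.
Difference: 450.556 − 438.66 = 11.896, i.e. 11.9 to one decimal place.
The strong-case type prefers to separate.

11.9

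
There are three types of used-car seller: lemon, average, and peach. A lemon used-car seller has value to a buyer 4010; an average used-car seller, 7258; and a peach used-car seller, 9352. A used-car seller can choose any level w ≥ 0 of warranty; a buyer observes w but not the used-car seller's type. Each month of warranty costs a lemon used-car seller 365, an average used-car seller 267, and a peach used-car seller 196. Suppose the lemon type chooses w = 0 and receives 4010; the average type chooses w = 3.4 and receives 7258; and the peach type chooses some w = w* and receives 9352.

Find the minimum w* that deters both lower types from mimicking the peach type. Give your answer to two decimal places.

14.64

Average type (on-path payoff 7258 − 267×3.4 = 6350.2) won't mimic when 6350.2 ≥ 9352 − 267·w*, i.e. w* ≥ 11.24.
Lemon type (on-path payoff 4010) won't mimic when 4010 ≥ 9352 − 365·w*, i.e. w* ≥ 14.64.
Both must hold, so w* = max(14.64, 11.24) = 14.64. The lemon type's constraint binds.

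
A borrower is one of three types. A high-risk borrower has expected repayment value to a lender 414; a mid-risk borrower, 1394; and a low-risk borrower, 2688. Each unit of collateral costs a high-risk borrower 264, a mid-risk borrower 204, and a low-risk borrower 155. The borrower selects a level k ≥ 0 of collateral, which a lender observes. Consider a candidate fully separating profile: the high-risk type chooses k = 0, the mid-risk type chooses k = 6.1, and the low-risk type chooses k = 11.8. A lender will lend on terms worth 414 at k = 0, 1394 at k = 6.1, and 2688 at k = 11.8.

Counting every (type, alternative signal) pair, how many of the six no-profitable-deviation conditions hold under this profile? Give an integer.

4

Low-risk (own payoff 2688 − 155×11.8 = 859): to k=0 gives 414 → no gain ✓; to k=6.1 gives 1394 − 155×6.1 = 448.5 → no gain ✓.
Mid-risk (own payoff 1394 − 204×6.1 = 149.6): to k=0 gives 414 → profitable ✗; to k=11.8 gives 2688 − 204×11.8 = 280.8 → profitable ✗.
High-risk (own payoff 414): to k=6.1 gives 1394 − 264×6.1 = -216.4 → no gain ✓; to k=11.8 gives 2688 − 264×11.8 = -427.2 → no gain ✓.
4 of the 6 constraints hold; not an equilibrium.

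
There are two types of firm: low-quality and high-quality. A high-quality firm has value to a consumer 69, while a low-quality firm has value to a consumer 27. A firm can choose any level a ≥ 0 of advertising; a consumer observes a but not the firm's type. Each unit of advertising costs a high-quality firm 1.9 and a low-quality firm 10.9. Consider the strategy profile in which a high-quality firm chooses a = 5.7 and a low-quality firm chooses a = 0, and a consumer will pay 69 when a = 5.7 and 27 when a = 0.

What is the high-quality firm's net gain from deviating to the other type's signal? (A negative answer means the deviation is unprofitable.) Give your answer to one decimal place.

Playing a = 5.7 the high-quality firm receives 69 − 1.9 × 5.7 = 58.17.
Deviating to a = 0 yields 27 instead.
Gain from deviating: 27 − 58.17 = -31.17, i.e. -31.2 to one decimal place.
The gain is negative, so the high-quality type's incentive-compatibility constraint is satisfied.

-31.2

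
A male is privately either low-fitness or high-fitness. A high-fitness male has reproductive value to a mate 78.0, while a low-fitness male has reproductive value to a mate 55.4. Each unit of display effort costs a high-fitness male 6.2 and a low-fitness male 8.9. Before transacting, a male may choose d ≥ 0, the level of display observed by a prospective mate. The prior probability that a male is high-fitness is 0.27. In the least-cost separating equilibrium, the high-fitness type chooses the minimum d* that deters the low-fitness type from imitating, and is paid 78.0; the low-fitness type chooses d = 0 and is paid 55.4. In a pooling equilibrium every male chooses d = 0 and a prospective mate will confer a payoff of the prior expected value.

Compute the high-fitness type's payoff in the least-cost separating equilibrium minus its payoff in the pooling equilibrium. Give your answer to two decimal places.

Least-cost separating signal: d* solves 55.4 = 78.0 − 8.9·d*, so d* = (78.0 − 55.4)/8.9 ≈ 2.5393.
High-fitness type's separating payoff: 78.0 − 6.2 × d* = 78.0 − 6.2 × (78.0 − 55.4)/8.9 = 78.0 − 140.12/8.9 ≈ 62.2562.
Pooling payoff: 0.27 × 78.0 + 0.73 × 55.4 = 61.502.
Difference: 62.2562 − 61.502 = 0.7542, i.e. 0.75 to two decimal places.
The high-fitness type prefers to separate.

0.75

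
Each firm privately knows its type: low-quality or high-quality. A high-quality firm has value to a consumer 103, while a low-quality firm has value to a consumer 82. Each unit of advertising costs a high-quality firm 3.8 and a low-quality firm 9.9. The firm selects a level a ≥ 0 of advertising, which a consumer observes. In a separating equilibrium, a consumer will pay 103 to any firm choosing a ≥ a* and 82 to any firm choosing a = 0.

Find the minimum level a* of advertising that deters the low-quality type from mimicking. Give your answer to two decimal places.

2.12

A low-quality firm choosing a = 0 receives 82.
Imitating at a* instead would pay 103 at cost 9.9·a*, netting 103 − 9.9·a*.
Indifference: 82 = 103 − 9.9·a*, so a* = (103 − 82) / 9.9 ≈ 2.12.
At a* the low-quality type's incentive constraint just binds; the high-quality type strictly prefers a* since its per-unit cost is lower.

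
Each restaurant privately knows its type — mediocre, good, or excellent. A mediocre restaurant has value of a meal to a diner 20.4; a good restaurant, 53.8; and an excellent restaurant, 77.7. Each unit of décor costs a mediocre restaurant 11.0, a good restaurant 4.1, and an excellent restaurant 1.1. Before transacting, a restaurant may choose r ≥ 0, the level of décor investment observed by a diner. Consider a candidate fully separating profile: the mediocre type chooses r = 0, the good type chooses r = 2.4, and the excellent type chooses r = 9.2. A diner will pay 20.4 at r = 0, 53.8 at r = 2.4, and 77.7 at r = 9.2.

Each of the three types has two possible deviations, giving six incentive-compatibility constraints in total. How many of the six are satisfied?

Good (own payoff 53.8 − 4.1×2.4 = 43.96): to r=0 gives 20.4 → no gain ✓; to r=9.2 gives 77.7 − 4.1×9.2 = 39.98 → no gain ✓.
Mediocre (own payoff 20.4): to r=2.4 gives 53.8 − 11.0×2.4 = 27.4 → profitable ✗; to r=9.2 gives 77.7 − 11.0×9.2 = -23.5 → no gain ✓.
Excellent (own payoff 77.7 − 1.1×9.2 = 67.58): to r=0 gives 20.4 → no gain ✓; to r=2.4 gives 53.8 − 1.1×2.4 = 51.16 → no gain ✓.
5 of the 6 constraints hold; not an equilibrium.

5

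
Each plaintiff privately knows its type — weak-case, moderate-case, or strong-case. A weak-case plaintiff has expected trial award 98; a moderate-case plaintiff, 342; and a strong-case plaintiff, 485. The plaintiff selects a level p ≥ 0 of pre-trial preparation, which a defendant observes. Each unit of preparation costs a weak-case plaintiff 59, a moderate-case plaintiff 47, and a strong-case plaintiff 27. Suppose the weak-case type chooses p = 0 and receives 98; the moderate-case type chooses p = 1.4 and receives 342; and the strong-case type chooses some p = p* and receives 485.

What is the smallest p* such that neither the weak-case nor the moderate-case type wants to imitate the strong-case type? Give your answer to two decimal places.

6.56

Weak-case type (on-path payoff 98) won't mimic when 98 ≥ 485 − 59·p*, i.e. p* ≥ 6.56.
Moderate-case type (on-path payoff 342 − 47×1.4 = 276.2) won't mimic when 276.2 ≥ 485 − 47·p*, i.e. p* ≥ 4.44.
Both must hold, so p* = max(6.56, 4.44) = 6.56. The weak-case type's constraint binds.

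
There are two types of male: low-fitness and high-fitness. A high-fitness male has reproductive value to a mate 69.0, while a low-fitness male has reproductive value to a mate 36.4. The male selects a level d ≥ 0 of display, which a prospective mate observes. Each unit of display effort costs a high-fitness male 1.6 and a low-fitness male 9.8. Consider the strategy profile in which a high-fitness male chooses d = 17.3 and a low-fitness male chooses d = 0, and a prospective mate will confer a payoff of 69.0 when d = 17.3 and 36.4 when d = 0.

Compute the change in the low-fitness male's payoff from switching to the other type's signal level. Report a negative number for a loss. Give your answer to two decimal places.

-136.94

Playing d = 0 the low-fitness male receives 36.4.
Deviating to d = 17.3 brings payment 69.0 at cost 9.8 × 17.3 = 169.54, netting -100.54.
Gain from deviating: -100.54 − 36.4 = -136.94.
The gain is negative, so the low-fitness type's incentive-compatibility constraint is satisfied.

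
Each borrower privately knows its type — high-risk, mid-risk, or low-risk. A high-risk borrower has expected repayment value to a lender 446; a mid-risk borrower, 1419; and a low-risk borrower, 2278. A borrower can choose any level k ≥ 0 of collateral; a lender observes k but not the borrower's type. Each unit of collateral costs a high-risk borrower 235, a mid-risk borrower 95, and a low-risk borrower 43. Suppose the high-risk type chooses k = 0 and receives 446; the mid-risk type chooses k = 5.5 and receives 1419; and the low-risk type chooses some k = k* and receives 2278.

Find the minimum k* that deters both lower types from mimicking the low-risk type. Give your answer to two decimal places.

Mid-risk type (on-path payoff 1419 − 95×5.5 = 896.5) won't mimic when 896.5 ≥ 2278 − 95·k*, i.e. k* ≥ 14.54.
High-risk type (on-path payoff 446) won't mimic when 446 ≥ 2278 − 235·k*, i.e. k* ≥ 7.80.
Both must hold, so k* = max(7.80, 14.54) = 14.54. The mid-risk type's constraint binds.

14.54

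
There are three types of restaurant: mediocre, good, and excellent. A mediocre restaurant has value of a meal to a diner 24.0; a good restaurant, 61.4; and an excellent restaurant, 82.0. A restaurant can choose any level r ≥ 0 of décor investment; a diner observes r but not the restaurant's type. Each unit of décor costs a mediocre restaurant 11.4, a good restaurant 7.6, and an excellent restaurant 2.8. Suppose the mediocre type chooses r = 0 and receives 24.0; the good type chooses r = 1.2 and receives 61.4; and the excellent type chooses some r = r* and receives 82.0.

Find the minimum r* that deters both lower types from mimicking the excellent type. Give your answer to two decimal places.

5.09

Mediocre type (on-path payoff 24.0) won't mimic when 24.0 ≥ 82.0 − 11.4·r*, i.e. r* ≥ 5.09.
Good type (on-path payoff 61.4 − 7.6×1.2 = 52.28) won't mimic when 52.28 ≥ 82.0 − 7.6·r*, i.e. r* ≥ 3.91.
Both must hold, so r* = max(5.09, 3.91) = 5.09. The mediocre type's constraint binds.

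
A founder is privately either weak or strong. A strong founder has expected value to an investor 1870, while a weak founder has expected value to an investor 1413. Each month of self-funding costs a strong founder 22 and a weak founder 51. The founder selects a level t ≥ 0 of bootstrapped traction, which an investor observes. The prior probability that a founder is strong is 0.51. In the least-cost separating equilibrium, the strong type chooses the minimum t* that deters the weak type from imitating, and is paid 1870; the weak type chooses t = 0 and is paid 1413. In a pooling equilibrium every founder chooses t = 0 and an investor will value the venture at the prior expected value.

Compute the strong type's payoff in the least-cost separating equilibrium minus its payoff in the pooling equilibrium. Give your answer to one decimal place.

Least-cost separating signal: t* solves 1413 = 1870 − 51·t*, so t* = (1870 − 1413)/51 ≈ 8.9608.
Strong type's separating payoff: 1870 − 22 × t* = 1870 − 22 × (1870 − 1413)/51 = 1870 − 10054/51 ≈ 1672.863.
Pooling payoff: 0.51 × 1870 + 0.49 × 1413 = 1646.07.
Difference: 1672.863 − 1646.07 = 26.793, i.e. 26.8 to one decimal place.
The strong type prefers to separate.

26.8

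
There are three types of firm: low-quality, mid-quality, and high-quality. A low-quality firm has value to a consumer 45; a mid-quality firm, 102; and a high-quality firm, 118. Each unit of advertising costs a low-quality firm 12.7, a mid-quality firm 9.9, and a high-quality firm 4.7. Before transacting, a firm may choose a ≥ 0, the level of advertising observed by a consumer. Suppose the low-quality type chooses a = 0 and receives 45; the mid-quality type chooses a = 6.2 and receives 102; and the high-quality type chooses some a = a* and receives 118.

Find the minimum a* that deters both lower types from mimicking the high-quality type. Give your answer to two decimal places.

7.82

Low-quality type (on-path payoff 45) won't mimic when 45 ≥ 118 − 12.7·a*, i.e. a* ≥ 5.75.
Mid-quality type (on-path payoff 102 − 9.9×6.2 = 40.62) won't mimic when 40.62 ≥ 118 − 9.9·a*, i.e. a* ≥ 7.82.
Both must hold, so a* = max(5.75, 7.82) = 7.82. The mid-quality type's constraint binds.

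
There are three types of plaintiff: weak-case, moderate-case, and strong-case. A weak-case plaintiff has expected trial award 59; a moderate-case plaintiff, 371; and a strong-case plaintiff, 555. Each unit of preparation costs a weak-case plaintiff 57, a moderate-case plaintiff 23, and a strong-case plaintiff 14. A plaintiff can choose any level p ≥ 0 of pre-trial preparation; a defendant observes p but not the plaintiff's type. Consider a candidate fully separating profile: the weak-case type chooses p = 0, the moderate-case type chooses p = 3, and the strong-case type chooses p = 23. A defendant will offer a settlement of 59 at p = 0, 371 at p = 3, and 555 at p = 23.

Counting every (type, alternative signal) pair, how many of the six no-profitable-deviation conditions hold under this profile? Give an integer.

4

Strong-case (own payoff 555 − 14×23 = 233): to p=0 gives 59 → no gain ✓; to p=3 gives 371 − 14×3 = 329 → profitable ✗.
Moderate-case (own payoff 371 − 23×3 = 302): to p=0 gives 59 → no gain ✓; to p=23 gives 555 − 23×23 = 26 → no gain ✓.
Weak-case (own payoff 59): to p=3 gives 371 − 57×3 = 200 → profitable ✗; to p=23 gives 555 − 57×23 = -756 → no gain ✓.
4 of the 6 constraints hold; not an equilibrium.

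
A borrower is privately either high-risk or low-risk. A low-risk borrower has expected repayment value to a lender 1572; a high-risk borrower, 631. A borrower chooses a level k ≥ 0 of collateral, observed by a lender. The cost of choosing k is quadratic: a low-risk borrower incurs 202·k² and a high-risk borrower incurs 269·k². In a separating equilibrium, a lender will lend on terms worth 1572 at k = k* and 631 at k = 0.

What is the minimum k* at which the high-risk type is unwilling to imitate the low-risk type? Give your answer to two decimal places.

1.87

The high-risk type at k = 0 receives 631; imitating at k* yields 1572 − 269·k*².
Indifference: 631 = 1572 − 269·k*², so k*² = (1572 − 631) / 269 ≈ 3.4981.
k* = √3.4981 ≈ 1.87.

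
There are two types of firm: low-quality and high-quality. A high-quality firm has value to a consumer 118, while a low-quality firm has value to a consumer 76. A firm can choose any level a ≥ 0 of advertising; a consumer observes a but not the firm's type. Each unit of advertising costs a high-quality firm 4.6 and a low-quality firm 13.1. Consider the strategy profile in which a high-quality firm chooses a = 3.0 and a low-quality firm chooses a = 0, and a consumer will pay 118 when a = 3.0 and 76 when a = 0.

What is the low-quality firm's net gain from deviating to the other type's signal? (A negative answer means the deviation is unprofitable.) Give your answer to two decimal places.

Playing a = 0 the low-quality firm receives 76.
Deviating to a = 3.0 brings payment 118 at cost 13.1 × 3.0 = 39.3, netting 78.7.
Gain from deviating: 78.7 − 76 = 2.70.
The gain is positive, so the low-quality type's incentive-compatibility constraint is violated — this profile is not a separating equilibrium.

2.70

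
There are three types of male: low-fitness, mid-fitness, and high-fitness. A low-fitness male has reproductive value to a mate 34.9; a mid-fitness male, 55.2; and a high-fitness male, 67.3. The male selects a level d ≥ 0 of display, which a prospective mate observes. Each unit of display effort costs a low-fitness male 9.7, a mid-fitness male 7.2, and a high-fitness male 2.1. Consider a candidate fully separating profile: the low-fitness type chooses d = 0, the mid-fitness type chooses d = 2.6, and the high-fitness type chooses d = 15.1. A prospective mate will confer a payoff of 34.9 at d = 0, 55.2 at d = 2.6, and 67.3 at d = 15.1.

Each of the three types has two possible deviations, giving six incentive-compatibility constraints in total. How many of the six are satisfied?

5

Mid-fitness (own payoff 55.2 − 7.2×2.6 = 36.48): to d=0 gives 34.9 → no gain ✓; to d=15.1 gives 67.3 − 7.2×15.1 = -41.42 → no gain ✓.
High-fitness (own payoff 67.3 − 2.1×15.1 = 35.59): to d=0 gives 34.9 → no gain ✓; to d=2.6 gives 55.2 − 2.1×2.6 = 49.74 → profitable ✗.
Low-fitness (own payoff 34.9): to d=2.6 gives 55.2 − 9.7×2.6 = 29.98 → no gain ✓; to d=15.1 gives 67.3 − 9.7×15.1 = -79.17 → no gain ✓.
5 of the 6 constraints hold; not an equilibrium.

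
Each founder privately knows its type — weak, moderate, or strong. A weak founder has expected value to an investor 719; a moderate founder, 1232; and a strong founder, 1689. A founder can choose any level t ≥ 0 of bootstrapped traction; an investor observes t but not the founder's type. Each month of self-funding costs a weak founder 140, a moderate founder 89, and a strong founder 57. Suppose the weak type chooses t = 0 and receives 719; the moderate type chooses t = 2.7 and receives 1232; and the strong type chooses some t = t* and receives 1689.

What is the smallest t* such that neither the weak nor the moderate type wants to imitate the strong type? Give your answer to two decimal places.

7.83

Weak type (on-path payoff 719) won't mimic when 719 ≥ 1689 − 140·t*, i.e. t* ≥ 6.93.
Moderate type (on-path payoff 1232 − 89×2.7 = 991.7) won't mimic when 991.7 ≥ 1689 − 89·t*, i.e. t* ≥ 7.83.
Both must hold, so t* = max(6.93, 7.83) = 7.83. The moderate type's constraint binds.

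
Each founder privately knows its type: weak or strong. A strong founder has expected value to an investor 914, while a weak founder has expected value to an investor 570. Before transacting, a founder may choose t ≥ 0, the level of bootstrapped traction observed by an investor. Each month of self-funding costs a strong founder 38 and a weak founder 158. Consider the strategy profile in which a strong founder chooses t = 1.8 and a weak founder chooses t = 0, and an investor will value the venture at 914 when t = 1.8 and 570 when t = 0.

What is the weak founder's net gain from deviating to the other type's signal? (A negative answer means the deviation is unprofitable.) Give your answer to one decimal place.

Playing t = 0 the weak founder receives 570.
Deviating to t = 1.8 brings payment 914 at cost 158 × 1.8 = 284.4, netting 629.6.
Gain from deviating: 629.6 − 570 = 59.6.
The gain is positive, so the weak type's incentive-compatibility constraint is violated — this profile is not a separating equilibrium.

59.6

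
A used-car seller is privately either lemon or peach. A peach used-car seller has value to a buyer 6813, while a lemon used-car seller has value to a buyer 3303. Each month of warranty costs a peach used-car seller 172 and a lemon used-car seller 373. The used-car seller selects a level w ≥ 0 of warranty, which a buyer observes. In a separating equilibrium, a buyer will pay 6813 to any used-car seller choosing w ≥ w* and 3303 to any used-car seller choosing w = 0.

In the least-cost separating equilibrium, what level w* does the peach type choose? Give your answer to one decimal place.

9.4

A lemon used-car seller choosing w = 0 receives 3303.
Imitating at w* instead would pay 6813 at cost 373·w*, netting 6813 − 373·w*.
Indifference: 3303 = 6813 − 373·w*, so w* = (6813 − 3303) / 373 ≈ 9.4.
This is the lemon type's binding incentive-compatibility constraint; any w ≥ 9.4 sustains separation on that side.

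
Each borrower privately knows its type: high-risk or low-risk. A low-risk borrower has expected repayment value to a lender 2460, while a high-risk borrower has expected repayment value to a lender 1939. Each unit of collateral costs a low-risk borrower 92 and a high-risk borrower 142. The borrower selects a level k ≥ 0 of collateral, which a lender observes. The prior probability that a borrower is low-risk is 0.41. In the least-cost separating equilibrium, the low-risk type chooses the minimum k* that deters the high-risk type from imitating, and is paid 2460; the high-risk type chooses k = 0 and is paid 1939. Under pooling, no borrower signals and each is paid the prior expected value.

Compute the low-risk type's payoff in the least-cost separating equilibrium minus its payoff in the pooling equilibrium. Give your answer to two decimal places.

-30.16

Least-cost separating signal: k* solves 1939 = 2460 − 142·k*, so k* = (2460 − 1939)/142 ≈ 3.6690.
Low-risk type's separating payoff: 2460 − 92 × k* = 2460 − 92 × (2460 − 1939)/142 = 2460 − 47932/142 ≈ 2122.4507.
Pooling payoff: 0.41 × 2460 + 0.59 × 1939 = 2152.61.
Difference: 2122.4507 − 2152.61 = -30.1593, i.e. -30.16 to two decimal places.
The low-risk type would prefer the pooling outcome.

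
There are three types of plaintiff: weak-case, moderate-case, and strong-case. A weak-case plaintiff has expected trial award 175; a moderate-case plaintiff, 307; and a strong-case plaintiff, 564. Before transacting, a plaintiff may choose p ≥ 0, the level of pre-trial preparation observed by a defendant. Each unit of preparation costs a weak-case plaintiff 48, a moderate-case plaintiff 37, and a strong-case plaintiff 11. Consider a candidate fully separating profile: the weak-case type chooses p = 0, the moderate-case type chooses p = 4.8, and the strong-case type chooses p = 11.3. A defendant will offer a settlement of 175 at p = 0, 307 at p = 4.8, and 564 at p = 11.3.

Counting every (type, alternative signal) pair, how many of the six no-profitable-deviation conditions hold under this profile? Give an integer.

4

Weak-case (own payoff 175): to p=4.8 gives 307 − 48×4.8 = 76.6 → no gain ✓; to p=11.3 gives 564 − 48×11.3 = 21.6 → no gain ✓.
Strong-case (own payoff 564 − 11×11.3 = 439.7): to p=0 gives 175 → no gain ✓; to p=4.8 gives 307 − 11×4.8 = 254.2 → no gain ✓.
Moderate-case (own payoff 307 − 37×4.8 = 129.4): to p=0 gives 175 → profitable ✗; to p=11.3 gives 564 − 37×11.3 = 145.9 → profitable ✗.
4 of the 6 constraints hold; not an equilibrium.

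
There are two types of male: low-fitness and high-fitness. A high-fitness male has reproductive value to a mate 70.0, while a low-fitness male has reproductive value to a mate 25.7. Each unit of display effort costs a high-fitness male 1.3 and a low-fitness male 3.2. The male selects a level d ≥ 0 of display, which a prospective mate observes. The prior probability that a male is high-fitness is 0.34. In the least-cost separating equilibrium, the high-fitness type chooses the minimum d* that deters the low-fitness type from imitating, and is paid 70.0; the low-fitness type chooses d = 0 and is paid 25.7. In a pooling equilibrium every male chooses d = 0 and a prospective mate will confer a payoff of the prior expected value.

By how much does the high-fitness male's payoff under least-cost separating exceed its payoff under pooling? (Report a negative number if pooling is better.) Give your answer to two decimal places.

11.24

Least-cost separating signal: d* solves 25.7 = 70.0 − 3.2·d*, so d* = (70.0 − 25.7)/3.2 ≈ 13.8438.
High-fitness type's separating payoff: 70.0 − 1.3 × d* = 70.0 − 1.3 × (70.0 − 25.7)/3.2 = 70.0 − 57.59/3.2 ≈ 52.0031.
Pooling payoff: 0.34 × 70.0 + 0.66 × 25.7 = 40.762.
Difference: 52.0031 − 40.762 = 11.2411, i.e. 11.24 to two decimal places.
The high-fitness type prefers to separate.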